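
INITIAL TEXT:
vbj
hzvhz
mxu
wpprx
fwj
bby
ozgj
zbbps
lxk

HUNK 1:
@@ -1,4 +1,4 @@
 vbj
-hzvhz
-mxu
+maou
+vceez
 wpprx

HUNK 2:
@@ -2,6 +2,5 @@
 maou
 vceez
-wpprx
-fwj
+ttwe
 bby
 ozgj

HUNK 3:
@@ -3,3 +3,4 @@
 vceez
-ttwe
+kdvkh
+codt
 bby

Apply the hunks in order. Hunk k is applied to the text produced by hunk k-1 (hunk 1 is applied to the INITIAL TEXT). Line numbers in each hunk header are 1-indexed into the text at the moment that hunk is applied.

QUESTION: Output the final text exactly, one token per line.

Hunk 1: at line 1 remove [hzvhz,mxu] add [maou,vceez] -> 9 lines: vbj maou vceez wpprx fwj bby ozgj zbbps lxk
Hunk 2: at line 2 remove [wpprx,fwj] add [ttwe] -> 8 lines: vbj maou vceez ttwe bby ozgj zbbps lxk
Hunk 3: at line 3 remove [ttwe] add [kdvkh,codt] -> 9 lines: vbj maou vceez kdvkh codt bby ozgj zbbps lxk

Answer: vbj
maou
vceez
kdvkh
codt
bby
ozgj
zbbps
lxk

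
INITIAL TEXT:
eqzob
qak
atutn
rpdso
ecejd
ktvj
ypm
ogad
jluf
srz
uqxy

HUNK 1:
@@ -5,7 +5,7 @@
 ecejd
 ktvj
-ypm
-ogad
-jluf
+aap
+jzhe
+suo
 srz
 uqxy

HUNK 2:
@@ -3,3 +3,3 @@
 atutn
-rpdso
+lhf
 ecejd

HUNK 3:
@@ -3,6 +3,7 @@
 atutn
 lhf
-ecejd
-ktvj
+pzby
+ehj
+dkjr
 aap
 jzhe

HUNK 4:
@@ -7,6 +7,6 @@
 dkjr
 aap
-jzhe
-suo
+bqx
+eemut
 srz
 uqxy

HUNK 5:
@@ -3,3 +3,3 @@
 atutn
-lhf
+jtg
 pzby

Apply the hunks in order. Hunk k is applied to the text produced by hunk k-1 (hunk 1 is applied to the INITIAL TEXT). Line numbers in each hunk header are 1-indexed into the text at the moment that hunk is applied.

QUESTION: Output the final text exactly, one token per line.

Answer: eqzob
qak
atutn
jtg
pzby
ehj
dkjr
aap
bqx
eemut
srz
uqxy

Derivation:
Hunk 1: at line 5 remove [ypm,ogad,jluf] add [aap,jzhe,suo] -> 11 lines: eqzob qak atutn rpdso ecejd ktvj aap jzhe suo srz uqxy
Hunk 2: at line 3 remove [rpdso] add [lhf] -> 11 lines: eqzob qak atutn lhf ecejd ktvj aap jzhe suo srz uqxy
Hunk 3: at line 3 remove [ecejd,ktvj] add [pzby,ehj,dkjr] -> 12 lines: eqzob qak atutn lhf pzby ehj dkjr aap jzhe suo srz uqxy
Hunk 4: at line 7 remove [jzhe,suo] add [bqx,eemut] -> 12 lines: eqzob qak atutn lhf pzby ehj dkjr aap bqx eemut srz uqxy
Hunk 5: at line 3 remove [lhf] add [jtg] -> 12 lines: eqzob qak atutn jtg pzby ehj dkjr aap bqx eemut srz uqxy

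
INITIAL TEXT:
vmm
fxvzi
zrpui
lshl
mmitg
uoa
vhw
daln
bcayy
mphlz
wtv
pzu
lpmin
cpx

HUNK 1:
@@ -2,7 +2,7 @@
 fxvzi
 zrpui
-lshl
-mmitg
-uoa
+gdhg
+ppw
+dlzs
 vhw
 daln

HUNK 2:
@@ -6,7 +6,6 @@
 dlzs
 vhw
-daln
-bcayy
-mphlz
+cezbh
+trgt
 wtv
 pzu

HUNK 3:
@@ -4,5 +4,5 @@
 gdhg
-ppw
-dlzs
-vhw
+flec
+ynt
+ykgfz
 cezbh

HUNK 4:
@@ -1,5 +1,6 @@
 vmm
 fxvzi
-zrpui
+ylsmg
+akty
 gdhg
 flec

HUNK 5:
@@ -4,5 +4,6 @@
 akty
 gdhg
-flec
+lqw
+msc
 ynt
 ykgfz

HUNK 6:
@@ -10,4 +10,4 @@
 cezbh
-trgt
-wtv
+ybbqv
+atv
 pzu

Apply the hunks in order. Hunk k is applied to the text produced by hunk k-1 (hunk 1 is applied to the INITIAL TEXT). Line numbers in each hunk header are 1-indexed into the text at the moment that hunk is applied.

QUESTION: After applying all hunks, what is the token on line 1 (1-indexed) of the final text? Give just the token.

Hunk 1: at line 2 remove [lshl,mmitg,uoa] add [gdhg,ppw,dlzs] -> 14 lines: vmm fxvzi zrpui gdhg ppw dlzs vhw daln bcayy mphlz wtv pzu lpmin cpx
Hunk 2: at line 6 remove [daln,bcayy,mphlz] add [cezbh,trgt] -> 13 lines: vmm fxvzi zrpui gdhg ppw dlzs vhw cezbh trgt wtv pzu lpmin cpx
Hunk 3: at line 4 remove [ppw,dlzs,vhw] add [flec,ynt,ykgfz] -> 13 lines: vmm fxvzi zrpui gdhg flec ynt ykgfz cezbh trgt wtv pzu lpmin cpx
Hunk 4: at line 1 remove [zrpui] add [ylsmg,akty] -> 14 lines: vmm fxvzi ylsmg akty gdhg flec ynt ykgfz cezbh trgt wtv pzu lpmin cpx
Hunk 5: at line 4 remove [flec] add [lqw,msc] -> 15 lines: vmm fxvzi ylsmg akty gdhg lqw msc ynt ykgfz cezbh trgt wtv pzu lpmin cpx
Hunk 6: at line 10 remove [trgt,wtv] add [ybbqv,atv] -> 15 lines: vmm fxvzi ylsmg akty gdhg lqw msc ynt ykgfz cezbh ybbqv atv pzu lpmin cpx
Final line 1: vmm

Answer: vmm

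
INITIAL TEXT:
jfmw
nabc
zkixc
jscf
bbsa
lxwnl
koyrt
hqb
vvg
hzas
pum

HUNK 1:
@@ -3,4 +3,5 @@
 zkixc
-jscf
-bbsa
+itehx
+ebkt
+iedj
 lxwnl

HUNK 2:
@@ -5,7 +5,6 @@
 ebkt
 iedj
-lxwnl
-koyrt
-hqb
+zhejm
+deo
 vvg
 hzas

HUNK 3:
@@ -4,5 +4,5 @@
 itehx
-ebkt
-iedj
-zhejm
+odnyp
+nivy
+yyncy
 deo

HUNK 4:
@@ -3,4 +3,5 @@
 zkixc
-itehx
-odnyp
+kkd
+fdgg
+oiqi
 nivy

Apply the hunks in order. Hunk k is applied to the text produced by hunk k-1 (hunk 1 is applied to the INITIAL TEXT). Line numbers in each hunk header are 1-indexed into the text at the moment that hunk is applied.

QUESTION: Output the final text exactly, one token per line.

Answer: jfmw
nabc
zkixc
kkd
fdgg
oiqi
nivy
yyncy
deo
vvg
hzas
pum

Derivation:
Hunk 1: at line 3 remove [jscf,bbsa] add [itehx,ebkt,iedj] -> 12 lines: jfmw nabc zkixc itehx ebkt iedj lxwnl koyrt hqb vvg hzas pum
Hunk 2: at line 5 remove [lxwnl,koyrt,hqb] add [zhejm,deo] -> 11 lines: jfmw nabc zkixc itehx ebkt iedj zhejm deo vvg hzas pum
Hunk 3: at line 4 remove [ebkt,iedj,zhejm] add [odnyp,nivy,yyncy] -> 11 lines: jfmw nabc zkixc itehx odnyp nivy yyncy deo vvg hzas pum
Hunk 4: at line 3 remove [itehx,odnyp] add [kkd,fdgg,oiqi] -> 12 lines: jfmw nabc zkixc kkd fdgg oiqi nivy yyncy deo vvg hzas pum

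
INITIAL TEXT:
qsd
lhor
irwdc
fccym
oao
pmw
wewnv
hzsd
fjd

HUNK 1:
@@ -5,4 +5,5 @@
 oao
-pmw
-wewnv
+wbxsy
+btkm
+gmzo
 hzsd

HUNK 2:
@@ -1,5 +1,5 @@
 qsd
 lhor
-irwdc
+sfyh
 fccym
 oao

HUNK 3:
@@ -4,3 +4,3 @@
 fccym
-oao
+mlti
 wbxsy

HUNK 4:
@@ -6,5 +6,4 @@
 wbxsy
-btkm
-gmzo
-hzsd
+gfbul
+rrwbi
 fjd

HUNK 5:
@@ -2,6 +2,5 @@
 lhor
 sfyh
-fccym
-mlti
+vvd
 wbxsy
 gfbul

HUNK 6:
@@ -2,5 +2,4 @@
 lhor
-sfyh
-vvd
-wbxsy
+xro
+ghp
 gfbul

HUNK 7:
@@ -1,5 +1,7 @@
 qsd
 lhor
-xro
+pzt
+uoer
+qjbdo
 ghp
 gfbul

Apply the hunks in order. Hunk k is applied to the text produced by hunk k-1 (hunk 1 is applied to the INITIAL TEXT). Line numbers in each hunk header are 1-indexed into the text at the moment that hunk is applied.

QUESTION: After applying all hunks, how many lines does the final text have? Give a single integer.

Answer: 9

Derivation:
Hunk 1: at line 5 remove [pmw,wewnv] add [wbxsy,btkm,gmzo] -> 10 lines: qsd lhor irwdc fccym oao wbxsy btkm gmzo hzsd fjd
Hunk 2: at line 1 remove [irwdc] add [sfyh] -> 10 lines: qsd lhor sfyh fccym oao wbxsy btkm gmzo hzsd fjd
Hunk 3: at line 4 remove [oao] add [mlti] -> 10 lines: qsd lhor sfyh fccym mlti wbxsy btkm gmzo hzsd fjd
Hunk 4: at line 6 remove [btkm,gmzo,hzsd] add [gfbul,rrwbi] -> 9 lines: qsd lhor sfyh fccym mlti wbxsy gfbul rrwbi fjd
Hunk 5: at line 2 remove [fccym,mlti] add [vvd] -> 8 lines: qsd lhor sfyh vvd wbxsy gfbul rrwbi fjd
Hunk 6: at line 2 remove [sfyh,vvd,wbxsy] add [xro,ghp] -> 7 lines: qsd lhor xro ghp gfbul rrwbi fjd
Hunk 7: at line 1 remove [xro] add [pzt,uoer,qjbdo] -> 9 lines: qsd lhor pzt uoer qjbdo ghp gfbul rrwbi fjd
Final line count: 9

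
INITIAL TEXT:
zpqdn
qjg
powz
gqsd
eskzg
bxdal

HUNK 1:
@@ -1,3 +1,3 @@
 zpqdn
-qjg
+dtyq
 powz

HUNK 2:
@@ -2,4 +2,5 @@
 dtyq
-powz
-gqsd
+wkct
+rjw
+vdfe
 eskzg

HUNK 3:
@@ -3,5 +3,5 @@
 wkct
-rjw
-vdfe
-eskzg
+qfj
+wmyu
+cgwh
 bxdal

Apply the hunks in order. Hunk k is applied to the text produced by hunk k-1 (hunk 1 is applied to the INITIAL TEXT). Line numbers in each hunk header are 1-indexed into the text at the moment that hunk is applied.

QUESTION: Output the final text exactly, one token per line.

Hunk 1: at line 1 remove [qjg] add [dtyq] -> 6 lines: zpqdn dtyq powz gqsd eskzg bxdal
Hunk 2: at line 2 remove [powz,gqsd] add [wkct,rjw,vdfe] -> 7 lines: zpqdn dtyq wkct rjw vdfe eskzg bxdal
Hunk 3: at line 3 remove [rjw,vdfe,eskzg] add [qfj,wmyu,cgwh] -> 7 lines: zpqdn dtyq wkct qfj wmyu cgwh bxdal

Answer: zpqdn
dtyq
wkct
qfj
wmyu
cgwh
bxdal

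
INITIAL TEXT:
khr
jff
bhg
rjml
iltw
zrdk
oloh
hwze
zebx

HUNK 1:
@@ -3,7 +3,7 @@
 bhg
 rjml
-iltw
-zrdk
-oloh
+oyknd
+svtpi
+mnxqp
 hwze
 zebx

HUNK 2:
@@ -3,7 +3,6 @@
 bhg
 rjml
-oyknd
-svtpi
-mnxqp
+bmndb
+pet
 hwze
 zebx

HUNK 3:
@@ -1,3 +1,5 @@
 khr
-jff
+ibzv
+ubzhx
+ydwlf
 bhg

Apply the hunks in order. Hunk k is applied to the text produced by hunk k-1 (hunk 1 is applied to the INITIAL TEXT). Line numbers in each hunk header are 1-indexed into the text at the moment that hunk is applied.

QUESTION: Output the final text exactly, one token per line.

Answer: khr
ibzv
ubzhx
ydwlf
bhg
rjml
bmndb
pet
hwze
zebx

Derivation:
Hunk 1: at line 3 remove [iltw,zrdk,oloh] add [oyknd,svtpi,mnxqp] -> 9 lines: khr jff bhg rjml oyknd svtpi mnxqp hwze zebx
Hunk 2: at line 3 remove [oyknd,svtpi,mnxqp] add [bmndb,pet] -> 8 lines: khr jff bhg rjml bmndb pet hwze zebx
Hunk 3: at line 1 remove [jff] add [ibzv,ubzhx,ydwlf] -> 10 lines: khr ibzv ubzhx ydwlf bhg rjml bmndb pet hwze zebx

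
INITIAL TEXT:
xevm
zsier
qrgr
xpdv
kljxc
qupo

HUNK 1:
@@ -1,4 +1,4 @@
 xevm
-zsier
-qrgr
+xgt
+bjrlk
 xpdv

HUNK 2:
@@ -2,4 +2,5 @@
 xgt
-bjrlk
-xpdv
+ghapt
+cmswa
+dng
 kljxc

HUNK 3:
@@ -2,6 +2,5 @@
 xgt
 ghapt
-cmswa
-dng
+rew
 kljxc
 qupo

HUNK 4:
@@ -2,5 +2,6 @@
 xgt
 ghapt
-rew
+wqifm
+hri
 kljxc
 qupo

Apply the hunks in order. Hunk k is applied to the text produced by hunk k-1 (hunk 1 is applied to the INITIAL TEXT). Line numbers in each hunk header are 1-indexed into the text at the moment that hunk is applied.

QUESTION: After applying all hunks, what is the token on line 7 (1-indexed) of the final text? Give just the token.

Answer: qupo

Derivation:
Hunk 1: at line 1 remove [zsier,qrgr] add [xgt,bjrlk] -> 6 lines: xevm xgt bjrlk xpdv kljxc qupo
Hunk 2: at line 2 remove [bjrlk,xpdv] add [ghapt,cmswa,dng] -> 7 lines: xevm xgt ghapt cmswa dng kljxc qupo
Hunk 3: at line 2 remove [cmswa,dng] add [rew] -> 6 lines: xevm xgt ghapt rew kljxc qupo
Hunk 4: at line 2 remove [rew] add [wqifm,hri] -> 7 lines: xevm xgt ghapt wqifm hri kljxc qupo
Final line 7: qupo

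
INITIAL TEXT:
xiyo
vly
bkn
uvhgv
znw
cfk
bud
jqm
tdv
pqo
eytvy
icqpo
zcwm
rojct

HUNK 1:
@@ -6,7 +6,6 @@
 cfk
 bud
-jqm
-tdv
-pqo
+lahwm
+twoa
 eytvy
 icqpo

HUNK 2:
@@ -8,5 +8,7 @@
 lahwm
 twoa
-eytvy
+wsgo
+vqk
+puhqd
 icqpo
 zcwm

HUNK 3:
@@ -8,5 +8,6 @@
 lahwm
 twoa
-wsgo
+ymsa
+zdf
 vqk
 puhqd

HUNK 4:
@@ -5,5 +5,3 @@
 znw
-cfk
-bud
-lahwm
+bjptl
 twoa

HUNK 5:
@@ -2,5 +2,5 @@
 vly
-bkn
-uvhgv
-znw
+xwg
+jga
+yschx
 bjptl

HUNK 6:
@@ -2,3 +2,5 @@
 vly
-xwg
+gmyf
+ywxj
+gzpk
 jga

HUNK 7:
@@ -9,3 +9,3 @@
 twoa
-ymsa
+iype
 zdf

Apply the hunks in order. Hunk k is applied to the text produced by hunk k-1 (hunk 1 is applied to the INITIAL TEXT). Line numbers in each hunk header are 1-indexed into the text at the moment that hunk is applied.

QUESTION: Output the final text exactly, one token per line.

Answer: xiyo
vly
gmyf
ywxj
gzpk
jga
yschx
bjptl
twoa
iype
zdf
vqk
puhqd
icqpo
zcwm
rojct

Derivation:
Hunk 1: at line 6 remove [jqm,tdv,pqo] add [lahwm,twoa] -> 13 lines: xiyo vly bkn uvhgv znw cfk bud lahwm twoa eytvy icqpo zcwm rojct
Hunk 2: at line 8 remove [eytvy] add [wsgo,vqk,puhqd] -> 15 lines: xiyo vly bkn uvhgv znw cfk bud lahwm twoa wsgo vqk puhqd icqpo zcwm rojct
Hunk 3: at line 8 remove [wsgo] add [ymsa,zdf] -> 16 lines: xiyo vly bkn uvhgv znw cfk bud lahwm twoa ymsa zdf vqk puhqd icqpo zcwm rojct
Hunk 4: at line 5 remove [cfk,bud,lahwm] add [bjptl] -> 14 lines: xiyo vly bkn uvhgv znw bjptl twoa ymsa zdf vqk puhqd icqpo zcwm rojct
Hunk 5: at line 2 remove [bkn,uvhgv,znw] add [xwg,jga,yschx] -> 14 lines: xiyo vly xwg jga yschx bjptl twoa ymsa zdf vqk puhqd icqpo zcwm rojct
Hunk 6: at line 2 remove [xwg] add [gmyf,ywxj,gzpk] -> 16 lines: xiyo vly gmyf ywxj gzpk jga yschx bjptl twoa ymsa zdf vqk puhqd icqpo zcwm rojct
Hunk 7: at line 9 remove [ymsa] add [iype] -> 16 lines: xiyo vly gmyf ywxj gzpk jga yschx bjptl twoa iype zdf vqk puhqd icqpo zcwm rojct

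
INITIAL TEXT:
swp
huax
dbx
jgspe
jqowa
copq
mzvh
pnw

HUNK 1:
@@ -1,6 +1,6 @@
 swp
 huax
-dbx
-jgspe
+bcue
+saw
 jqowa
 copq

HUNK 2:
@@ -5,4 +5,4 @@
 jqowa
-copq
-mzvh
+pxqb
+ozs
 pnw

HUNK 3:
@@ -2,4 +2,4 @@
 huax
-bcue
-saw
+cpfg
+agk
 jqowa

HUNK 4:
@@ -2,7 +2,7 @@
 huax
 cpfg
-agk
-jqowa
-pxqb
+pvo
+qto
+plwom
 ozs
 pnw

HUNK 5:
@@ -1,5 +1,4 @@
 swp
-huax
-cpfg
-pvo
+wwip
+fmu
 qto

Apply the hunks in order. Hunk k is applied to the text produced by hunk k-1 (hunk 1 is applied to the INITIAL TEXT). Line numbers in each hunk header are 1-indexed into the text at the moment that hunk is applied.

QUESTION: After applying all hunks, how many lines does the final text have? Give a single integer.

Answer: 7

Derivation:
Hunk 1: at line 1 remove [dbx,jgspe] add [bcue,saw] -> 8 lines: swp huax bcue saw jqowa copq mzvh pnw
Hunk 2: at line 5 remove [copq,mzvh] add [pxqb,ozs] -> 8 lines: swp huax bcue saw jqowa pxqb ozs pnw
Hunk 3: at line 2 remove [bcue,saw] add [cpfg,agk] -> 8 lines: swp huax cpfg agk jqowa pxqb ozs pnw
Hunk 4: at line 2 remove [agk,jqowa,pxqb] add [pvo,qto,plwom] -> 8 lines: swp huax cpfg pvo qto plwom ozs pnw
Hunk 5: at line 1 remove [huax,cpfg,pvo] add [wwip,fmu] -> 7 lines: swp wwip fmu qto plwom ozs pnw
Final line count: 7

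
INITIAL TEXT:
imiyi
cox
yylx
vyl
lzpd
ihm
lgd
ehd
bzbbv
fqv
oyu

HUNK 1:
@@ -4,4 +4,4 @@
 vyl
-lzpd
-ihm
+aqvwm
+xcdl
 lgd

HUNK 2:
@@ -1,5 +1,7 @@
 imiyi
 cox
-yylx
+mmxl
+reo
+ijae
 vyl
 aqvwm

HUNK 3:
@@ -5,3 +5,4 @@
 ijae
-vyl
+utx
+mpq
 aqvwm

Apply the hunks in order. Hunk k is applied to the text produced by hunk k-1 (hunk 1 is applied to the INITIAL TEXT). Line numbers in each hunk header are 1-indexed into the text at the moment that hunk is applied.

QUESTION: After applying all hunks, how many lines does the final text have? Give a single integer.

Answer: 14

Derivation:
Hunk 1: at line 4 remove [lzpd,ihm] add [aqvwm,xcdl] -> 11 lines: imiyi cox yylx vyl aqvwm xcdl lgd ehd bzbbv fqv oyu
Hunk 2: at line 1 remove [yylx] add [mmxl,reo,ijae] -> 13 lines: imiyi cox mmxl reo ijae vyl aqvwm xcdl lgd ehd bzbbv fqv oyu
Hunk 3: at line 5 remove [vyl] add [utx,mpq] -> 14 lines: imiyi cox mmxl reo ijae utx mpq aqvwm xcdl lgd ehd bzbbv fqv oyu
Final line count: 14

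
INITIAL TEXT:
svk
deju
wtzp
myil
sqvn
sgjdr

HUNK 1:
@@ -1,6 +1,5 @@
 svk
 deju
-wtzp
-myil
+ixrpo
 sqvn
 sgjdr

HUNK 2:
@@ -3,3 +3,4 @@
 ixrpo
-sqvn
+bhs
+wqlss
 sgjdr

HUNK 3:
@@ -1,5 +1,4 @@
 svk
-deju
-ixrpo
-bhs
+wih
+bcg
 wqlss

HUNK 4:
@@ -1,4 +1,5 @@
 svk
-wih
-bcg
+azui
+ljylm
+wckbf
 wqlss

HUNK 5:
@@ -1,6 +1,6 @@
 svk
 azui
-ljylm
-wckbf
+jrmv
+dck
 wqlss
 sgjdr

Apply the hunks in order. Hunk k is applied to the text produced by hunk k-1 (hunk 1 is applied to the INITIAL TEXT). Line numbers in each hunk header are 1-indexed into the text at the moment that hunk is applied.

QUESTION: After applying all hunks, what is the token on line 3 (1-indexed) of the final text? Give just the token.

Hunk 1: at line 1 remove [wtzp,myil] add [ixrpo] -> 5 lines: svk deju ixrpo sqvn sgjdr
Hunk 2: at line 3 remove [sqvn] add [bhs,wqlss] -> 6 lines: svk deju ixrpo bhs wqlss sgjdr
Hunk 3: at line 1 remove [deju,ixrpo,bhs] add [wih,bcg] -> 5 lines: svk wih bcg wqlss sgjdr
Hunk 4: at line 1 remove [wih,bcg] add [azui,ljylm,wckbf] -> 6 lines: svk azui ljylm wckbf wqlss sgjdr
Hunk 5: at line 1 remove [ljylm,wckbf] add [jrmv,dck] -> 6 lines: svk azui jrmv dck wqlss sgjdr
Final line 3: jrmv

Answer: jrmv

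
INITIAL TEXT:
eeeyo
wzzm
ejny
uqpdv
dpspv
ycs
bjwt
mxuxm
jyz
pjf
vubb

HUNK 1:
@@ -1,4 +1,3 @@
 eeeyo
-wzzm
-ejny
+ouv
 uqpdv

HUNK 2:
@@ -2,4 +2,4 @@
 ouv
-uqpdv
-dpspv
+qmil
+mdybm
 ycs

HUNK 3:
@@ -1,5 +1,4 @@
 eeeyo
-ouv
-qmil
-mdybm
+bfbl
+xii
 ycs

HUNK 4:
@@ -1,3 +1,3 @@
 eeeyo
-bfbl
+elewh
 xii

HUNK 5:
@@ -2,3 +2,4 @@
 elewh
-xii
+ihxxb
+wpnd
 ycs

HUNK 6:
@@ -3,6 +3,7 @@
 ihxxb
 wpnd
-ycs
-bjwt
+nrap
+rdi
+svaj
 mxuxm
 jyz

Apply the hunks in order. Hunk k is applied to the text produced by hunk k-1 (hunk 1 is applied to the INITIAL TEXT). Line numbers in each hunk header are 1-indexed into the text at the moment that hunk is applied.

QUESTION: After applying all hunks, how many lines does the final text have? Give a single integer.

Hunk 1: at line 1 remove [wzzm,ejny] add [ouv] -> 10 lines: eeeyo ouv uqpdv dpspv ycs bjwt mxuxm jyz pjf vubb
Hunk 2: at line 2 remove [uqpdv,dpspv] add [qmil,mdybm] -> 10 lines: eeeyo ouv qmil mdybm ycs bjwt mxuxm jyz pjf vubb
Hunk 3: at line 1 remove [ouv,qmil,mdybm] add [bfbl,xii] -> 9 lines: eeeyo bfbl xii ycs bjwt mxuxm jyz pjf vubb
Hunk 4: at line 1 remove [bfbl] add [elewh] -> 9 lines: eeeyo elewh xii ycs bjwt mxuxm jyz pjf vubb
Hunk 5: at line 2 remove [xii] add [ihxxb,wpnd] -> 10 lines: eeeyo elewh ihxxb wpnd ycs bjwt mxuxm jyz pjf vubb
Hunk 6: at line 3 remove [ycs,bjwt] add [nrap,rdi,svaj] -> 11 lines: eeeyo elewh ihxxb wpnd nrap rdi svaj mxuxm jyz pjf vubb
Final line count: 11

Answer: 11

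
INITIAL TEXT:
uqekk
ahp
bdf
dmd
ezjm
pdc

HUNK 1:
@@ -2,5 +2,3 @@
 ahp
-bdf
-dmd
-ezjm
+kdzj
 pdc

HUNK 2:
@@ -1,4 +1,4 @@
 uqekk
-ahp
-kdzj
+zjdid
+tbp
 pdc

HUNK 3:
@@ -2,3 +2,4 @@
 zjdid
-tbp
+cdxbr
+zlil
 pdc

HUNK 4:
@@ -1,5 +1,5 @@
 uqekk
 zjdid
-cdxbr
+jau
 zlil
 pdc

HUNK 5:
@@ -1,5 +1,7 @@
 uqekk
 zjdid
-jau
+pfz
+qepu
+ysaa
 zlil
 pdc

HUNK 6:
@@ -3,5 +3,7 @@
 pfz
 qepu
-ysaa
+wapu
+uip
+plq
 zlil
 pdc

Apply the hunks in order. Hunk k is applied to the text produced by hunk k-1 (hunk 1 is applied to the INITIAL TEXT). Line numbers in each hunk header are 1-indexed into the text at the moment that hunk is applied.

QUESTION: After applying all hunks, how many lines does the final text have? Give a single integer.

Hunk 1: at line 2 remove [bdf,dmd,ezjm] add [kdzj] -> 4 lines: uqekk ahp kdzj pdc
Hunk 2: at line 1 remove [ahp,kdzj] add [zjdid,tbp] -> 4 lines: uqekk zjdid tbp pdc
Hunk 3: at line 2 remove [tbp] add [cdxbr,zlil] -> 5 lines: uqekk zjdid cdxbr zlil pdc
Hunk 4: at line 1 remove [cdxbr] add [jau] -> 5 lines: uqekk zjdid jau zlil pdc
Hunk 5: at line 1 remove [jau] add [pfz,qepu,ysaa] -> 7 lines: uqekk zjdid pfz qepu ysaa zlil pdc
Hunk 6: at line 3 remove [ysaa] add [wapu,uip,plq] -> 9 lines: uqekk zjdid pfz qepu wapu uip plq zlil pdc
Final line count: 9

Answer: 9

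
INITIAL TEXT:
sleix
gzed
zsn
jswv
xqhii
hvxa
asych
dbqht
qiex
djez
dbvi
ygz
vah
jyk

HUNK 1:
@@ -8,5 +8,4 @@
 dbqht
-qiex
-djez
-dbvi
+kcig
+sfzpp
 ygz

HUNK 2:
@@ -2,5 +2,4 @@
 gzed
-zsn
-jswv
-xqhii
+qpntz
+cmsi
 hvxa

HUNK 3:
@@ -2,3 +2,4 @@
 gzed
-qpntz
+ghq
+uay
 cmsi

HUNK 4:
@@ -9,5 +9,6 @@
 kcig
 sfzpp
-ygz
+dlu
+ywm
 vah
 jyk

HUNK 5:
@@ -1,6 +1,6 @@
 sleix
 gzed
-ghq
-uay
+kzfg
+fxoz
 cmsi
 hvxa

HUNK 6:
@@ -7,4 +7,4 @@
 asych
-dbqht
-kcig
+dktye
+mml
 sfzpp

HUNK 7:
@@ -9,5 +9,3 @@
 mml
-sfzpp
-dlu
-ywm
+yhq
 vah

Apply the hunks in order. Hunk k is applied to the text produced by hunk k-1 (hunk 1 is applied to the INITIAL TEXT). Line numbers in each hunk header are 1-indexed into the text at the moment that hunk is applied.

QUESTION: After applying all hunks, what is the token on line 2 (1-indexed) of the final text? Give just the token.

Hunk 1: at line 8 remove [qiex,djez,dbvi] add [kcig,sfzpp] -> 13 lines: sleix gzed zsn jswv xqhii hvxa asych dbqht kcig sfzpp ygz vah jyk
Hunk 2: at line 2 remove [zsn,jswv,xqhii] add [qpntz,cmsi] -> 12 lines: sleix gzed qpntz cmsi hvxa asych dbqht kcig sfzpp ygz vah jyk
Hunk 3: at line 2 remove [qpntz] add [ghq,uay] -> 13 lines: sleix gzed ghq uay cmsi hvxa asych dbqht kcig sfzpp ygz vah jyk
Hunk 4: at line 9 remove [ygz] add [dlu,ywm] -> 14 lines: sleix gzed ghq uay cmsi hvxa asych dbqht kcig sfzpp dlu ywm vah jyk
Hunk 5: at line 1 remove [ghq,uay] add [kzfg,fxoz] -> 14 lines: sleix gzed kzfg fxoz cmsi hvxa asych dbqht kcig sfzpp dlu ywm vah jyk
Hunk 6: at line 7 remove [dbqht,kcig] add [dktye,mml] -> 14 lines: sleix gzed kzfg fxoz cmsi hvxa asych dktye mml sfzpp dlu ywm vah jyk
Hunk 7: at line 9 remove [sfzpp,dlu,ywm] add [yhq] -> 12 lines: sleix gzed kzfg fxoz cmsi hvxa asych dktye mml yhq vah jyk
Final line 2: gzed

Answer: gzed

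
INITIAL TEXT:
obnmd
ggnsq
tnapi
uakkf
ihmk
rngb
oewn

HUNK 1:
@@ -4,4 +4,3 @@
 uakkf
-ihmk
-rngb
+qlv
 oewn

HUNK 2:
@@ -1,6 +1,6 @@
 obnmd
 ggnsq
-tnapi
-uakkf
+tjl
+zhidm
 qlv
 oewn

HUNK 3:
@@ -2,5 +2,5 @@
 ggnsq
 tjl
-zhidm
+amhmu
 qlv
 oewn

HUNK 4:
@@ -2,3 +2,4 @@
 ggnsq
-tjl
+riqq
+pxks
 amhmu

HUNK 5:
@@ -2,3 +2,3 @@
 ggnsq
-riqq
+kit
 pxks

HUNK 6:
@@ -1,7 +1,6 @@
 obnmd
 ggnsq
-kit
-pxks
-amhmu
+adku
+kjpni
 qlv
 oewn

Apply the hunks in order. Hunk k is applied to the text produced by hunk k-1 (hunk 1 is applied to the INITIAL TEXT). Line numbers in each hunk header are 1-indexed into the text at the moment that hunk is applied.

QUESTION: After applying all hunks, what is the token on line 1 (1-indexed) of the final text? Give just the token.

Answer: obnmd

Derivation:
Hunk 1: at line 4 remove [ihmk,rngb] add [qlv] -> 6 lines: obnmd ggnsq tnapi uakkf qlv oewn
Hunk 2: at line 1 remove [tnapi,uakkf] add [tjl,zhidm] -> 6 lines: obnmd ggnsq tjl zhidm qlv oewn
Hunk 3: at line 2 remove [zhidm] add [amhmu] -> 6 lines: obnmd ggnsq tjl amhmu qlv oewn
Hunk 4: at line 2 remove [tjl] add [riqq,pxks] -> 7 lines: obnmd ggnsq riqq pxks amhmu qlv oewn
Hunk 5: at line 2 remove [riqq] add [kit] -> 7 lines: obnmd ggnsq kit pxks amhmu qlv oewn
Hunk 6: at line 1 remove [kit,pxks,amhmu] add [adku,kjpni] -> 6 lines: obnmd ggnsq adku kjpni qlv oewn
Final line 1: obnmd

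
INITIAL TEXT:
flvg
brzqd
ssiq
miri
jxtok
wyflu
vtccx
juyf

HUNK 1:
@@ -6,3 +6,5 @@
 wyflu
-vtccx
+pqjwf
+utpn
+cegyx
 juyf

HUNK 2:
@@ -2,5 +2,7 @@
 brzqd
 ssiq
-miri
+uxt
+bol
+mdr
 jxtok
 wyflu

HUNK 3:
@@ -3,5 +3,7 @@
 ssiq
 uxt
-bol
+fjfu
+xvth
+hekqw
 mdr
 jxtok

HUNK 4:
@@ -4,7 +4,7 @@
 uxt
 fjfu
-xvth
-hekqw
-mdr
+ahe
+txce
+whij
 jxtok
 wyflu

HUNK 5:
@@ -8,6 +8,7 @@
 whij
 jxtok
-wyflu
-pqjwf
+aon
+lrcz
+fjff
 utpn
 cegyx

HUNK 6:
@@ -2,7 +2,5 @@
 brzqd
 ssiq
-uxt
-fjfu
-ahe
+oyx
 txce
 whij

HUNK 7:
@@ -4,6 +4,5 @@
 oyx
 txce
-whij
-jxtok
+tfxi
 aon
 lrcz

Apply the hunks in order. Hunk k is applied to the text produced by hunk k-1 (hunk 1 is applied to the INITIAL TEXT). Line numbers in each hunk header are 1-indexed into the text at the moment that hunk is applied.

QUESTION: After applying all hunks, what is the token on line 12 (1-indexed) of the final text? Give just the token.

Hunk 1: at line 6 remove [vtccx] add [pqjwf,utpn,cegyx] -> 10 lines: flvg brzqd ssiq miri jxtok wyflu pqjwf utpn cegyx juyf
Hunk 2: at line 2 remove [miri] add [uxt,bol,mdr] -> 12 lines: flvg brzqd ssiq uxt bol mdr jxtok wyflu pqjwf utpn cegyx juyf
Hunk 3: at line 3 remove [bol] add [fjfu,xvth,hekqw] -> 14 lines: flvg brzqd ssiq uxt fjfu xvth hekqw mdr jxtok wyflu pqjwf utpn cegyx juyf
Hunk 4: at line 4 remove [xvth,hekqw,mdr] add [ahe,txce,whij] -> 14 lines: flvg brzqd ssiq uxt fjfu ahe txce whij jxtok wyflu pqjwf utpn cegyx juyf
Hunk 5: at line 8 remove [wyflu,pqjwf] add [aon,lrcz,fjff] -> 15 lines: flvg brzqd ssiq uxt fjfu ahe txce whij jxtok aon lrcz fjff utpn cegyx juyf
Hunk 6: at line 2 remove [uxt,fjfu,ahe] add [oyx] -> 13 lines: flvg brzqd ssiq oyx txce whij jxtok aon lrcz fjff utpn cegyx juyf
Hunk 7: at line 4 remove [whij,jxtok] add [tfxi] -> 12 lines: flvg brzqd ssiq oyx txce tfxi aon lrcz fjff utpn cegyx juyf
Final line 12: juyf

Answer: juyf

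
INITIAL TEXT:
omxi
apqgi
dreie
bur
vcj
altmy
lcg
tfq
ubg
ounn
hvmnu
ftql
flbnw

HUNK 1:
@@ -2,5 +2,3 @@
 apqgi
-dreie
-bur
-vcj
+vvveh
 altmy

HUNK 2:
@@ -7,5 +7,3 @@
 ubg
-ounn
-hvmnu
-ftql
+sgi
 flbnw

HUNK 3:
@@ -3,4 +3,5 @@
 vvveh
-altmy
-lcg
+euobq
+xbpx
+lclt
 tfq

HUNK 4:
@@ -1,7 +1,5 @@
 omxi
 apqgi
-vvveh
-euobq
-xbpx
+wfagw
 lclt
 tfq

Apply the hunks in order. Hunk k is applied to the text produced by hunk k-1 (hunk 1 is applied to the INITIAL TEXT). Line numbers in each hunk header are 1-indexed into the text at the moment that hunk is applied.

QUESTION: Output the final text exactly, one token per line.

Answer: omxi
apqgi
wfagw
lclt
tfq
ubg
sgi
flbnw

Derivation:
Hunk 1: at line 2 remove [dreie,bur,vcj] add [vvveh] -> 11 lines: omxi apqgi vvveh altmy lcg tfq ubg ounn hvmnu ftql flbnw
Hunk 2: at line 7 remove [ounn,hvmnu,ftql] add [sgi] -> 9 lines: omxi apqgi vvveh altmy lcg tfq ubg sgi flbnw
Hunk 3: at line 3 remove [altmy,lcg] add [euobq,xbpx,lclt] -> 10 lines: omxi apqgi vvveh euobq xbpx lclt tfq ubg sgi flbnw
Hunk 4: at line 1 remove [vvveh,euobq,xbpx] add [wfagw] -> 8 lines: omxi apqgi wfagw lclt tfq ubg sgi flbnw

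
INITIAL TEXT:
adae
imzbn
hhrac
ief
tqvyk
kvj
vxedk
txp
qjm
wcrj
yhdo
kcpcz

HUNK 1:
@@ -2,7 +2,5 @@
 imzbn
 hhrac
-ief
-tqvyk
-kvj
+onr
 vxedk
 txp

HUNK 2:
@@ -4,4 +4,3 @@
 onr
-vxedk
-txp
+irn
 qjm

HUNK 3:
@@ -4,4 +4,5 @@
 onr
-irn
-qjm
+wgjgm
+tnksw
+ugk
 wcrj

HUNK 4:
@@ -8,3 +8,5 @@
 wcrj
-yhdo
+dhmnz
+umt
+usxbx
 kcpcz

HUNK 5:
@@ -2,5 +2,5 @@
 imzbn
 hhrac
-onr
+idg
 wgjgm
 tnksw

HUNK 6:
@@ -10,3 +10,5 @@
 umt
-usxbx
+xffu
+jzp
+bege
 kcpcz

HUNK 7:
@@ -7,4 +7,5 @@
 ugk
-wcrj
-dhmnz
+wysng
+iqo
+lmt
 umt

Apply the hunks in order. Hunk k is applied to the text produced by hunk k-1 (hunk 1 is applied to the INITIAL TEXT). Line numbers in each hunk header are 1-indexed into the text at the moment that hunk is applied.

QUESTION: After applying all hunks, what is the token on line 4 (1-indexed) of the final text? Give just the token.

Answer: idg

Derivation:
Hunk 1: at line 2 remove [ief,tqvyk,kvj] add [onr] -> 10 lines: adae imzbn hhrac onr vxedk txp qjm wcrj yhdo kcpcz
Hunk 2: at line 4 remove [vxedk,txp] add [irn] -> 9 lines: adae imzbn hhrac onr irn qjm wcrj yhdo kcpcz
Hunk 3: at line 4 remove [irn,qjm] add [wgjgm,tnksw,ugk] -> 10 lines: adae imzbn hhrac onr wgjgm tnksw ugk wcrj yhdo kcpcz
Hunk 4: at line 8 remove [yhdo] add [dhmnz,umt,usxbx] -> 12 lines: adae imzbn hhrac onr wgjgm tnksw ugk wcrj dhmnz umt usxbx kcpcz
Hunk 5: at line 2 remove [onr] add [idg] -> 12 lines: adae imzbn hhrac idg wgjgm tnksw ugk wcrj dhmnz umt usxbx kcpcz
Hunk 6: at line 10 remove [usxbx] add [xffu,jzp,bege] -> 14 lines: adae imzbn hhrac idg wgjgm tnksw ugk wcrj dhmnz umt xffu jzp bege kcpcz
Hunk 7: at line 7 remove [wcrj,dhmnz] add [wysng,iqo,lmt] -> 15 lines: adae imzbn hhrac idg wgjgm tnksw ugk wysng iqo lmt umt xffu jzp bege kcpcz
Final line 4: idg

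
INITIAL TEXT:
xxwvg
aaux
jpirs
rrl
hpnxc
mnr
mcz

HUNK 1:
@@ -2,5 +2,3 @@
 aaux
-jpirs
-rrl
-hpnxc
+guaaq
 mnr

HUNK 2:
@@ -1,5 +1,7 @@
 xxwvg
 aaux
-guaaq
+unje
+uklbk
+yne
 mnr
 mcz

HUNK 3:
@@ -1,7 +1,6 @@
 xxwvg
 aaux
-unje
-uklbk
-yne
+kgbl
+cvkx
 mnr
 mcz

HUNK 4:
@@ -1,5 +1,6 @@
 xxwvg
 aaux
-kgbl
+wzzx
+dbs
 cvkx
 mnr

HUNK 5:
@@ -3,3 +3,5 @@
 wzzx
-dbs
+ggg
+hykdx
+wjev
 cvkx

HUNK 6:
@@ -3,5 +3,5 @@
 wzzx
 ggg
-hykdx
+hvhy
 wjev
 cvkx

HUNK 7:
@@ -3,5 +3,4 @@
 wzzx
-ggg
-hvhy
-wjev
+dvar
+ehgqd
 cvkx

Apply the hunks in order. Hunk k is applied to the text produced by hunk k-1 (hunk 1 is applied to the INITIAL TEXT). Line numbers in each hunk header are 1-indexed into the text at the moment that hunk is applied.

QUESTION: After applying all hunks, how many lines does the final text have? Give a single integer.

Hunk 1: at line 2 remove [jpirs,rrl,hpnxc] add [guaaq] -> 5 lines: xxwvg aaux guaaq mnr mcz
Hunk 2: at line 1 remove [guaaq] add [unje,uklbk,yne] -> 7 lines: xxwvg aaux unje uklbk yne mnr mcz
Hunk 3: at line 1 remove [unje,uklbk,yne] add [kgbl,cvkx] -> 6 lines: xxwvg aaux kgbl cvkx mnr mcz
Hunk 4: at line 1 remove [kgbl] add [wzzx,dbs] -> 7 lines: xxwvg aaux wzzx dbs cvkx mnr mcz
Hunk 5: at line 3 remove [dbs] add [ggg,hykdx,wjev] -> 9 lines: xxwvg aaux wzzx ggg hykdx wjev cvkx mnr mcz
Hunk 6: at line 3 remove [hykdx] add [hvhy] -> 9 lines: xxwvg aaux wzzx ggg hvhy wjev cvkx mnr mcz
Hunk 7: at line 3 remove [ggg,hvhy,wjev] add [dvar,ehgqd] -> 8 lines: xxwvg aaux wzzx dvar ehgqd cvkx mnr mcz
Final line count: 8

Answer: 8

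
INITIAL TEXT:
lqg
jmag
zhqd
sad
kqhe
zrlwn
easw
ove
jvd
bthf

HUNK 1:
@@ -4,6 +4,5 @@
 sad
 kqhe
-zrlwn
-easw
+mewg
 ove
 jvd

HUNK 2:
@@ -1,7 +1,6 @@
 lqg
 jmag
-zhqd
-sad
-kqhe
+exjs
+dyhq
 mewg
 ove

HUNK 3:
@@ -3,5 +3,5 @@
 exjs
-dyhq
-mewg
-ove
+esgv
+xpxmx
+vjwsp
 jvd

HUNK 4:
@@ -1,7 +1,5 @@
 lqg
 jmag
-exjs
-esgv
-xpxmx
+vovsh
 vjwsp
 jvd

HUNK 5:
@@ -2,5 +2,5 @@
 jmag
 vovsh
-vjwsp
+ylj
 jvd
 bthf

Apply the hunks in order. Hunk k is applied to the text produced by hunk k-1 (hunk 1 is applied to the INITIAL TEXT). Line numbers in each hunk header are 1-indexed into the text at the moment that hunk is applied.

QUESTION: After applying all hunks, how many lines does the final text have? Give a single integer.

Hunk 1: at line 4 remove [zrlwn,easw] add [mewg] -> 9 lines: lqg jmag zhqd sad kqhe mewg ove jvd bthf
Hunk 2: at line 1 remove [zhqd,sad,kqhe] add [exjs,dyhq] -> 8 lines: lqg jmag exjs dyhq mewg ove jvd bthf
Hunk 3: at line 3 remove [dyhq,mewg,ove] add [esgv,xpxmx,vjwsp] -> 8 lines: lqg jmag exjs esgv xpxmx vjwsp jvd bthf
Hunk 4: at line 1 remove [exjs,esgv,xpxmx] add [vovsh] -> 6 lines: lqg jmag vovsh vjwsp jvd bthf
Hunk 5: at line 2 remove [vjwsp] add [ylj] -> 6 lines: lqg jmag vovsh ylj jvd bthf
Final line count: 6

Answer: 6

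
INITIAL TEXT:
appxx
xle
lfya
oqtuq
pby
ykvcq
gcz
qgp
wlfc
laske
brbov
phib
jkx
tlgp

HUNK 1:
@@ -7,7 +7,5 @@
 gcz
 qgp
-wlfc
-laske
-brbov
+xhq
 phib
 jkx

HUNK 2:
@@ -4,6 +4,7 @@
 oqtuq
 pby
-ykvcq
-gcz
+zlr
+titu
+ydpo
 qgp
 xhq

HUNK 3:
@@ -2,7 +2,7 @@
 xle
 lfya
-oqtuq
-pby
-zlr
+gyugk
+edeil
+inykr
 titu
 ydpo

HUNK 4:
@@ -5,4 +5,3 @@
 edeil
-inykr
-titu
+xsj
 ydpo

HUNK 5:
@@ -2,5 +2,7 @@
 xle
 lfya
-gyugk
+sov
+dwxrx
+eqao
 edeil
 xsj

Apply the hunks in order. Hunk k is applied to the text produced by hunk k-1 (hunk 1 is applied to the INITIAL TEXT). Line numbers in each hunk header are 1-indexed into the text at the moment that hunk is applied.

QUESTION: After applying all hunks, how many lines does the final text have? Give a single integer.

Hunk 1: at line 7 remove [wlfc,laske,brbov] add [xhq] -> 12 lines: appxx xle lfya oqtuq pby ykvcq gcz qgp xhq phib jkx tlgp
Hunk 2: at line 4 remove [ykvcq,gcz] add [zlr,titu,ydpo] -> 13 lines: appxx xle lfya oqtuq pby zlr titu ydpo qgp xhq phib jkx tlgp
Hunk 3: at line 2 remove [oqtuq,pby,zlr] add [gyugk,edeil,inykr] -> 13 lines: appxx xle lfya gyugk edeil inykr titu ydpo qgp xhq phib jkx tlgp
Hunk 4: at line 5 remove [inykr,titu] add [xsj] -> 12 lines: appxx xle lfya gyugk edeil xsj ydpo qgp xhq phib jkx tlgp
Hunk 5: at line 2 remove [gyugk] add [sov,dwxrx,eqao] -> 14 lines: appxx xle lfya sov dwxrx eqao edeil xsj ydpo qgp xhq phib jkx tlgp
Final line count: 14

Answer: 14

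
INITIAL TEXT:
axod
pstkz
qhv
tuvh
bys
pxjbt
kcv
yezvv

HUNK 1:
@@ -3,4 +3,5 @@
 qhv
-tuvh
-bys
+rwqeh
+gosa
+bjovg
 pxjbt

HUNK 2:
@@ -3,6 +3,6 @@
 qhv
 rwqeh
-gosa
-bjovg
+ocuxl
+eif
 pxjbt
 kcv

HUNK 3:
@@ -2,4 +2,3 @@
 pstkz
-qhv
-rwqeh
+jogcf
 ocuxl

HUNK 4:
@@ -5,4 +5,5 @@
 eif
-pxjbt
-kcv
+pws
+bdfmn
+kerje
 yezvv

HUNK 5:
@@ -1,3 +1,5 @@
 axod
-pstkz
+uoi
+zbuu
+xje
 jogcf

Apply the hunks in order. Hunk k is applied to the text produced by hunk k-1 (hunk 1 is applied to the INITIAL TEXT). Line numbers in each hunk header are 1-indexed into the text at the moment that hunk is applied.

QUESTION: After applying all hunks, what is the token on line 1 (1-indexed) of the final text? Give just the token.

Hunk 1: at line 3 remove [tuvh,bys] add [rwqeh,gosa,bjovg] -> 9 lines: axod pstkz qhv rwqeh gosa bjovg pxjbt kcv yezvv
Hunk 2: at line 3 remove [gosa,bjovg] add [ocuxl,eif] -> 9 lines: axod pstkz qhv rwqeh ocuxl eif pxjbt kcv yezvv
Hunk 3: at line 2 remove [qhv,rwqeh] add [jogcf] -> 8 lines: axod pstkz jogcf ocuxl eif pxjbt kcv yezvv
Hunk 4: at line 5 remove [pxjbt,kcv] add [pws,bdfmn,kerje] -> 9 lines: axod pstkz jogcf ocuxl eif pws bdfmn kerje yezvv
Hunk 5: at line 1 remove [pstkz] add [uoi,zbuu,xje] -> 11 lines: axod uoi zbuu xje jogcf ocuxl eif pws bdfmn kerje yezvv
Final line 1: axod

Answer: axod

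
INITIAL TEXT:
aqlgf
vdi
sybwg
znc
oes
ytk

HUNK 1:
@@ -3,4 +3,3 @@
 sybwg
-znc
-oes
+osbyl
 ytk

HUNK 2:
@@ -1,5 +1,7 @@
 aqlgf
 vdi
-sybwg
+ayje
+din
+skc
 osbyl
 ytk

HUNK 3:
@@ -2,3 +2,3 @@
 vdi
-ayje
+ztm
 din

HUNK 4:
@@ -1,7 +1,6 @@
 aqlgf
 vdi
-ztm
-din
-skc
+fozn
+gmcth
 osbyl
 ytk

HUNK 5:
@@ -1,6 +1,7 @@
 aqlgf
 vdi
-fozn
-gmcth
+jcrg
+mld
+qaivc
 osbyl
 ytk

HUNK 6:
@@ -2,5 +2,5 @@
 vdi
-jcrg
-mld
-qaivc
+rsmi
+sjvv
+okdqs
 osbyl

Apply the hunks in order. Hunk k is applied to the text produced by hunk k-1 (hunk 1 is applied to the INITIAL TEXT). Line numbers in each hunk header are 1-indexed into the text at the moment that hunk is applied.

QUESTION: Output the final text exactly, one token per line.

Hunk 1: at line 3 remove [znc,oes] add [osbyl] -> 5 lines: aqlgf vdi sybwg osbyl ytk
Hunk 2: at line 1 remove [sybwg] add [ayje,din,skc] -> 7 lines: aqlgf vdi ayje din skc osbyl ytk
Hunk 3: at line 2 remove [ayje] add [ztm] -> 7 lines: aqlgf vdi ztm din skc osbyl ytk
Hunk 4: at line 1 remove [ztm,din,skc] add [fozn,gmcth] -> 6 lines: aqlgf vdi fozn gmcth osbyl ytk
Hunk 5: at line 1 remove [fozn,gmcth] add [jcrg,mld,qaivc] -> 7 lines: aqlgf vdi jcrg mld qaivc osbyl ytk
Hunk 6: at line 2 remove [jcrg,mld,qaivc] add [rsmi,sjvv,okdqs] -> 7 lines: aqlgf vdi rsmi sjvv okdqs osbyl ytk

Answer: aqlgf
vdi
rsmi
sjvv
okdqs
osbyl
ytk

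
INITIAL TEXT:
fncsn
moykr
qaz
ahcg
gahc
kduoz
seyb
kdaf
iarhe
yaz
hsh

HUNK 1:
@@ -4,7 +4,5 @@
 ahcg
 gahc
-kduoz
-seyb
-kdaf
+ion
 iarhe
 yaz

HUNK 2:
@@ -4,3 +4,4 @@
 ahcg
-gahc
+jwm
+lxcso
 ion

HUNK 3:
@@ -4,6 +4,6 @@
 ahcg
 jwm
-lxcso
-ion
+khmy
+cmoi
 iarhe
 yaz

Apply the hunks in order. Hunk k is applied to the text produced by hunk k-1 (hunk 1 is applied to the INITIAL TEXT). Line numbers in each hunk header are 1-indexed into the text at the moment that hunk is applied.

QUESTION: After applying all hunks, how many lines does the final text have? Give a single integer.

Answer: 10

Derivation:
Hunk 1: at line 4 remove [kduoz,seyb,kdaf] add [ion] -> 9 lines: fncsn moykr qaz ahcg gahc ion iarhe yaz hsh
Hunk 2: at line 4 remove [gahc] add [jwm,lxcso] -> 10 lines: fncsn moykr qaz ahcg jwm lxcso ion iarhe yaz hsh
Hunk 3: at line 4 remove [lxcso,ion] add [khmy,cmoi] -> 10 lines: fncsn moykr qaz ahcg jwm khmy cmoi iarhe yaz hsh
Final line count: 10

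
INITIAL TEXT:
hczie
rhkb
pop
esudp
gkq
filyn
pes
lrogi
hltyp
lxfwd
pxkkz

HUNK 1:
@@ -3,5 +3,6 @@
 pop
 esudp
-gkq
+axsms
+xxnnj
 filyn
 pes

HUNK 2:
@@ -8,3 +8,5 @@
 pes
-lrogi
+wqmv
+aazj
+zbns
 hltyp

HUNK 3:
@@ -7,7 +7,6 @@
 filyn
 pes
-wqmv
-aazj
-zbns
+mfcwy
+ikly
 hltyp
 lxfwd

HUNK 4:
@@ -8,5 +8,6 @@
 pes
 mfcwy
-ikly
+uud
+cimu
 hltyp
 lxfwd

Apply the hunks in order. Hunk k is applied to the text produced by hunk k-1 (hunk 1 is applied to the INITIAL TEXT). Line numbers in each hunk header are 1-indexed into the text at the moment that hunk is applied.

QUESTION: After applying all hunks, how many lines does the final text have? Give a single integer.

Hunk 1: at line 3 remove [gkq] add [axsms,xxnnj] -> 12 lines: hczie rhkb pop esudp axsms xxnnj filyn pes lrogi hltyp lxfwd pxkkz
Hunk 2: at line 8 remove [lrogi] add [wqmv,aazj,zbns] -> 14 lines: hczie rhkb pop esudp axsms xxnnj filyn pes wqmv aazj zbns hltyp lxfwd pxkkz
Hunk 3: at line 7 remove [wqmv,aazj,zbns] add [mfcwy,ikly] -> 13 lines: hczie rhkb pop esudp axsms xxnnj filyn pes mfcwy ikly hltyp lxfwd pxkkz
Hunk 4: at line 8 remove [ikly] add [uud,cimu] -> 14 lines: hczie rhkb pop esudp axsms xxnnj filyn pes mfcwy uud cimu hltyp lxfwd pxkkz
Final line count: 14

Answer: 14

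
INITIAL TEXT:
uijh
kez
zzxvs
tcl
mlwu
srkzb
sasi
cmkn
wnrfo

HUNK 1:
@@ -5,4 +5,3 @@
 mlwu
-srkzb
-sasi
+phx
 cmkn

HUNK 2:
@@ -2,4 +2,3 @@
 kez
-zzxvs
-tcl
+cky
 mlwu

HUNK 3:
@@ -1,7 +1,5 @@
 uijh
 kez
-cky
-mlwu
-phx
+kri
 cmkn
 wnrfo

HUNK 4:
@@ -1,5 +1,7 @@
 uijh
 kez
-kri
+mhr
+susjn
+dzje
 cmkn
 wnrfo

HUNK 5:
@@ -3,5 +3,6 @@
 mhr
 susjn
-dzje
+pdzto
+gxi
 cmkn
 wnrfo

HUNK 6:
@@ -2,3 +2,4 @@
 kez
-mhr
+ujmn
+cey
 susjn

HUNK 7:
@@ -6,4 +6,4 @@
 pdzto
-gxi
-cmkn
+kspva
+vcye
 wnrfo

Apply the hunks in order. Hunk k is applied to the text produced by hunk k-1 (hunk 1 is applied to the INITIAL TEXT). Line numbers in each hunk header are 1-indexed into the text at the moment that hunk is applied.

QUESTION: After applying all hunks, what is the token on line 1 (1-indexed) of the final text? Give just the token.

Answer: uijh

Derivation:
Hunk 1: at line 5 remove [srkzb,sasi] add [phx] -> 8 lines: uijh kez zzxvs tcl mlwu phx cmkn wnrfo
Hunk 2: at line 2 remove [zzxvs,tcl] add [cky] -> 7 lines: uijh kez cky mlwu phx cmkn wnrfo
Hunk 3: at line 1 remove [cky,mlwu,phx] add [kri] -> 5 lines: uijh kez kri cmkn wnrfo
Hunk 4: at line 1 remove [kri] add [mhr,susjn,dzje] -> 7 lines: uijh kez mhr susjn dzje cmkn wnrfo
Hunk 5: at line 3 remove [dzje] add [pdzto,gxi] -> 8 lines: uijh kez mhr susjn pdzto gxi cmkn wnrfo
Hunk 6: at line 2 remove [mhr] add [ujmn,cey] -> 9 lines: uijh kez ujmn cey susjn pdzto gxi cmkn wnrfo
Hunk 7: at line 6 remove [gxi,cmkn] add [kspva,vcye] -> 9 lines: uijh kez ujmn cey susjn pdzto kspva vcye wnrfo
Final line 1: uijh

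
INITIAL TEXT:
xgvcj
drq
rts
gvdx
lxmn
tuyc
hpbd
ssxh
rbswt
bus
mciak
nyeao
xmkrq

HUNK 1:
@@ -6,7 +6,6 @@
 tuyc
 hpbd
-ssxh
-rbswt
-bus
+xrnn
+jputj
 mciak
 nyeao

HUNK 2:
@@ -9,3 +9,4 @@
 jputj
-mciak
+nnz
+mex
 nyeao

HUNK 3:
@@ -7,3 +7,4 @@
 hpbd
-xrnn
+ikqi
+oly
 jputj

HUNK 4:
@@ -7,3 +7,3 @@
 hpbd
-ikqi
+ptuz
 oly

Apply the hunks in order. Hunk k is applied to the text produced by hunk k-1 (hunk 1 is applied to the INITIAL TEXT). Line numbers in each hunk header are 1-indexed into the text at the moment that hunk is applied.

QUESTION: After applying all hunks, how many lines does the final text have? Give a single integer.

Answer: 14

Derivation:
Hunk 1: at line 6 remove [ssxh,rbswt,bus] add [xrnn,jputj] -> 12 lines: xgvcj drq rts gvdx lxmn tuyc hpbd xrnn jputj mciak nyeao xmkrq
Hunk 2: at line 9 remove [mciak] add [nnz,mex] -> 13 lines: xgvcj drq rts gvdx lxmn tuyc hpbd xrnn jputj nnz mex nyeao xmkrq
Hunk 3: at line 7 remove [xrnn] add [ikqi,oly] -> 14 lines: xgvcj drq rts gvdx lxmn tuyc hpbd ikqi oly jputj nnz mex nyeao xmkrq
Hunk 4: at line 7 remove [ikqi] add [ptuz] -> 14 lines: xgvcj drq rts gvdx lxmn tuyc hpbd ptuz oly jputj nnz mex nyeao xmkrq
Final line count: 14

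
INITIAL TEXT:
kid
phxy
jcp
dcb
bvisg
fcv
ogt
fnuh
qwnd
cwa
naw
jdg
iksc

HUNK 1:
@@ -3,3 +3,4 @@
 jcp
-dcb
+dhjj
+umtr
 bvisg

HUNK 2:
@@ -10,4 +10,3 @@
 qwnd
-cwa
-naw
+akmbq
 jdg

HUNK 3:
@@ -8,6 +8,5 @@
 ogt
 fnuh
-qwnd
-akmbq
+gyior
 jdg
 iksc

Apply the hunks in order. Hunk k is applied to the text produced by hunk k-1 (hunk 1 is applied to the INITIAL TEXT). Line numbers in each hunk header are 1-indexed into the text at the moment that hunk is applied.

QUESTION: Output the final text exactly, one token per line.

Answer: kid
phxy
jcp
dhjj
umtr
bvisg
fcv
ogt
fnuh
gyior
jdg
iksc

Derivation:
Hunk 1: at line 3 remove [dcb] add [dhjj,umtr] -> 14 lines: kid phxy jcp dhjj umtr bvisg fcv ogt fnuh qwnd cwa naw jdg iksc
Hunk 2: at line 10 remove [cwa,naw] add [akmbq] -> 13 lines: kid phxy jcp dhjj umtr bvisg fcv ogt fnuh qwnd akmbq jdg iksc
Hunk 3: at line 8 remove [qwnd,akmbq] add [gyior] -> 12 lines: kid phxy jcp dhjj umtr bvisg fcv ogt fnuh gyior jdg iksc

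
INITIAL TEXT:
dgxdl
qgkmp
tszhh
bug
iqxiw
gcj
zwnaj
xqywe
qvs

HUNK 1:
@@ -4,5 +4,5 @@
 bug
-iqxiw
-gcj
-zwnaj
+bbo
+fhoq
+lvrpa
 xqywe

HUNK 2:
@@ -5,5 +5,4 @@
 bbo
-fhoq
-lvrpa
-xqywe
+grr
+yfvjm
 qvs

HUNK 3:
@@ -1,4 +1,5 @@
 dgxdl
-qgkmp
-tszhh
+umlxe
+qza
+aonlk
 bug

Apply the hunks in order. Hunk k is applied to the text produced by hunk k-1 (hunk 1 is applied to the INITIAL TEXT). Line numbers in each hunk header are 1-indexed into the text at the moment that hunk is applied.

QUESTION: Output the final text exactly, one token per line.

Hunk 1: at line 4 remove [iqxiw,gcj,zwnaj] add [bbo,fhoq,lvrpa] -> 9 lines: dgxdl qgkmp tszhh bug bbo fhoq lvrpa xqywe qvs
Hunk 2: at line 5 remove [fhoq,lvrpa,xqywe] add [grr,yfvjm] -> 8 lines: dgxdl qgkmp tszhh bug bbo grr yfvjm qvs
Hunk 3: at line 1 remove [qgkmp,tszhh] add [umlxe,qza,aonlk] -> 9 lines: dgxdl umlxe qza aonlk bug bbo grr yfvjm qvs

Answer: dgxdl
umlxe
qza
aonlk
bug
bbo
grr
yfvjm
qvs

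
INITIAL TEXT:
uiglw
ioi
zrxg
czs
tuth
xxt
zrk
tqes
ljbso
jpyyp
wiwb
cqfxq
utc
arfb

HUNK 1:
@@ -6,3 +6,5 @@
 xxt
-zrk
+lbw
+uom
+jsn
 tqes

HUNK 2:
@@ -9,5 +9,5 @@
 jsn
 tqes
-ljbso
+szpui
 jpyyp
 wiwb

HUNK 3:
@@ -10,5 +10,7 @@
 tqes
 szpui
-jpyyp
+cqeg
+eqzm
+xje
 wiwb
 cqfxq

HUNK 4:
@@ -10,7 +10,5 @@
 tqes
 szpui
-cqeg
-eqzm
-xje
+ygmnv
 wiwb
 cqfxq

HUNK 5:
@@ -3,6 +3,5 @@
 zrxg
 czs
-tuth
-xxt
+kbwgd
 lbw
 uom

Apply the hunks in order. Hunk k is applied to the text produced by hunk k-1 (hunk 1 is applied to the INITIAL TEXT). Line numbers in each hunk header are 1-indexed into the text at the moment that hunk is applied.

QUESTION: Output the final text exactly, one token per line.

Answer: uiglw
ioi
zrxg
czs
kbwgd
lbw
uom
jsn
tqes
szpui
ygmnv
wiwb
cqfxq
utc
arfb

Derivation:
Hunk 1: at line 6 remove [zrk] add [lbw,uom,jsn] -> 16 lines: uiglw ioi zrxg czs tuth xxt lbw uom jsn tqes ljbso jpyyp wiwb cqfxq utc arfb
Hunk 2: at line 9 remove [ljbso] add [szpui] -> 16 lines: uiglw ioi zrxg czs tuth xxt lbw uom jsn tqes szpui jpyyp wiwb cqfxq utc arfb
Hunk 3: at line 10 remove [jpyyp] add [cqeg,eqzm,xje] -> 18 lines: uiglw ioi zrxg czs tuth xxt lbw uom jsn tqes szpui cqeg eqzm xje wiwb cqfxq utc arfb
Hunk 4: at line 10 remove [cqeg,eqzm,xje] add [ygmnv] -> 16 lines: uiglw ioi zrxg czs tuth xxt lbw uom jsn tqes szpui ygmnv wiwb cqfxq utc arfb
Hunk 5: at line 3 remove [tuth,xxt] add [kbwgd] -> 15 lines: uiglw ioi zrxg czs kbwgd lbw uom jsn tqes szpui ygmnv wiwb cqfxq utc arfb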